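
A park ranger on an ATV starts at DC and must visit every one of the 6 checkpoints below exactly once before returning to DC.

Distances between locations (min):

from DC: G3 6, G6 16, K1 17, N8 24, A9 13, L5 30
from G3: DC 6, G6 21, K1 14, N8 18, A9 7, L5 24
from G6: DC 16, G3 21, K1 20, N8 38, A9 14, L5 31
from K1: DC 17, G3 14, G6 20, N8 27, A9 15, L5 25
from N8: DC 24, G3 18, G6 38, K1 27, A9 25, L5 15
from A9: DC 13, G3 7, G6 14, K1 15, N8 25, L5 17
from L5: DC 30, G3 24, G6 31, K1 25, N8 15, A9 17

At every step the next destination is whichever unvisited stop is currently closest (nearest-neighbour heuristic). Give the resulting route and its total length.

At DC the remaining stops are G3 6, A9 13, G6 16, K1 17, N8 24, L5 30; go to G3.
At G3 the remaining stops are A9 7, K1 14, N8 18, G6 21, L5 24; go to A9.
At A9 the remaining stops are G6 14, K1 15, L5 17, N8 25; go to G6.
At G6 the remaining stops are K1 20, L5 31, N8 38; go to K1.
At K1 the remaining stops are L5 25, N8 27; go to L5.
At L5 the remaining stops are N8 15; go to N8.
Return N8→DC: 24.
Total = 6 + 7 + 14 + 20 + 25 + 15 + 24 = 111.

111 min along DC → G3 → A9 → G6 → K1 → L5 → N8 → DC.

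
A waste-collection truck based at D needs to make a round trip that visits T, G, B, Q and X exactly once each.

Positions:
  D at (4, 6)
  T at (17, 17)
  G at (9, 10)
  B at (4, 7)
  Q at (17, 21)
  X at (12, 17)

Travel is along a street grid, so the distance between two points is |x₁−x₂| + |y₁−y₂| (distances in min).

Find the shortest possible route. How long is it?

There are 60 distinct closed tours to check (reversals are equivalent).
D → T → G → B → Q → X → D: 24+15+8+27+9+19 = 102
D → T → G → B → X → Q → D: 24+15+8+18+9+28 = 102
D → T → G → Q → B → X → D: 24+15+19+27+18+19 = 122
D → T → G → Q → X → B → D: 24+15+19+9+18+1 = 86
D → T → G → X → B → Q → D: 24+15+10+18+27+28 = 122
D → T → G → X → Q → B → D: 24+15+10+9+27+1 = 86
D → T → B → G → Q → X → D: 24+23+8+19+9+19 = 102
D → T → B → G → X → Q → D: 24+23+8+10+9+28 = 102
D → T → B → Q → G → X → D: 24+23+27+19+10+19 = 122
D → T → B → Q → X → G → D: 24+23+27+9+10+9 = 102
D → T → B → X → G → Q → D: 24+23+18+10+19+28 = 122
D → T → B → X → Q → G → D: 24+23+18+9+19+9 = 102
D → T → Q → G → B → X → D: 24+4+19+8+18+19 = 92
D → T → Q → G → X → B → D: 24+4+19+10+18+1 = 76
… (46 more)
D → T → Q → X → G → B → D: 24+4+9+10+8+1 = 56  ← best
The minimum is 56.
One optimal route: D → T → Q → X → G → B → D (or its reverse).

Shortest round trip = 56 min.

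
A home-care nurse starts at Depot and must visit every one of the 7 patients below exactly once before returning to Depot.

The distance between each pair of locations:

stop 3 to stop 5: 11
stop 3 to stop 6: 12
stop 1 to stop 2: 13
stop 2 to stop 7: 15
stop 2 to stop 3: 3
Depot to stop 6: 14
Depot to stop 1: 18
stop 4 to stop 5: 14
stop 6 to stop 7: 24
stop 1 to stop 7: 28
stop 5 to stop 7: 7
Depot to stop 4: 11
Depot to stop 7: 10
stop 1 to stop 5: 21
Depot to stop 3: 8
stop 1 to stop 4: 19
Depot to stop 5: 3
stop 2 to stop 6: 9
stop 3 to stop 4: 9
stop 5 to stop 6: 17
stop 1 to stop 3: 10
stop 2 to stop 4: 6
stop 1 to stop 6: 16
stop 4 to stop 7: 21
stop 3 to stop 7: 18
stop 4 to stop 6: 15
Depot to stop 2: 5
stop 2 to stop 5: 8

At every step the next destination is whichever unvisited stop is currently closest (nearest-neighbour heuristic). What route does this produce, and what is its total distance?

Depot → [stop 5:3 / stop 2:5 / stop 3:8 / stop 7:10 / stop 4:11 / stop 6:14 / stop 1:18] → stop 5 (3)
stop 5 → [stop 7:7 / stop 2:8 / stop 3:11 / stop 4:14 / stop 6:17 / stop 1:21] → stop 7 (7)
stop 7 → [stop 2:15 / stop 3:18 / stop 4:21 / stop 6:24 / stop 1:28] → stop 2 (15)
stop 2 → [stop 3:3 / stop 4:6 / stop 6:9 / stop 1:13] → stop 3 (3)
stop 3 → [stop 4:9 / stop 1:10 / stop 6:12] → stop 4 (9)
stop 4 → [stop 6:15 / stop 1:19] → stop 6 (15)
stop 6 → [stop 1:16] → stop 1 (16)
Return stop 1→Depot: 18.
Total = 3 + 7 + 15 + 3 + 9 + 15 + 16 + 18 = 86.

Total distance 86 via the nearest-neighbour route Depot → stop 5 → stop 7 → stop 2 → stop 3 → stop 4 → stop 6 → stop 1 → Depot.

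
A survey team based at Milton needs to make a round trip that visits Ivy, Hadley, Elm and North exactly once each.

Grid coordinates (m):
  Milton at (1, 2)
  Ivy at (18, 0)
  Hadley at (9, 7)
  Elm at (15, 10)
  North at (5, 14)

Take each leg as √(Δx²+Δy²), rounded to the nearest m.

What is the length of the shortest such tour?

Minimum total distance: 54 m.

Milton→Ivy→Hadley→Elm→North→Milton: 17+11+7+11+13 = 59
Milton→Ivy→Hadley→North→Elm→Milton: 17+11+8+11+16 = 63
Milton→Ivy→Elm→Hadley→North→Milton: 17+10+7+8+13 = 55
Milton→Ivy→Elm→North→Hadley→Milton: 17+10+11+8+9 = 55
Milton→Ivy→North→Hadley→Elm→Milton: 17+19+8+7+16 = 67
Milton→Ivy→North→Elm→Hadley→Milton: 17+19+11+7+9 = 63
Milton→Hadley→Ivy→Elm→North→Milton: 9+11+10+11+13 = 54
Milton→Hadley→Ivy→North→Elm→Milton: 9+11+19+11+16 = 66
Milton→Hadley→Elm→Ivy→North→Milton: 9+7+10+19+13 = 58
Milton→Hadley→North→Ivy→Elm→Milton: 9+8+19+10+16 = 62
Milton→Elm→Ivy→Hadley→North→Milton: 16+10+11+8+13 = 58
Milton→Elm→Hadley→Ivy→North→Milton: 16+7+11+19+13 = 66
The minimum is 54.
One optimal route: Milton → Hadley → Ivy → Elm → North → Milton (or its reverse).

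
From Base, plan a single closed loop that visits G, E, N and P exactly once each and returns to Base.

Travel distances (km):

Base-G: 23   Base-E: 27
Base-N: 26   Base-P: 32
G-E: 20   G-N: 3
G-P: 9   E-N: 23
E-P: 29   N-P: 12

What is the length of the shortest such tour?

Base-G-E-N-P-Base: 23+20+23+12+32 = 110
Base-G-E-P-N-Base: 23+20+29+12+26 = 110
Base-G-N-E-P-Base: 23+3+23+29+32 = 110
Base-G-N-P-E-Base: 23+3+12+29+27 = 94
Base-G-P-E-N-Base: 23+9+29+23+26 = 110
Base-G-P-N-E-Base: 23+9+12+23+27 = 94
Base-E-G-N-P-Base: 27+20+3+12+32 = 94
Base-E-G-P-N-Base: 27+20+9+12+26 = 94
Base-E-N-G-P-Base: 27+23+3+9+32 = 94
Base-E-P-G-N-Base: 27+29+9+3+26 = 94
Base-N-G-E-P-Base: 26+3+20+29+32 = 110
Base-N-E-G-P-Base: 26+23+20+9+32 = 110
The minimum is 94.
One optimal route: Base → G → N → P → E → Base (or its reverse).

94 km — the shortest possible round trip.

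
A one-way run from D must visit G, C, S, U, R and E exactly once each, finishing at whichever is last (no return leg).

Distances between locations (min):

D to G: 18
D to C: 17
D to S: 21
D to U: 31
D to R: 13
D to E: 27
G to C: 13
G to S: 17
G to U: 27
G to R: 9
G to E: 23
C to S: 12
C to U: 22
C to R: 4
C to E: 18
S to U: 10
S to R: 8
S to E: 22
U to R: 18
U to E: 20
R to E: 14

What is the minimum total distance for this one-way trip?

Shortest open route: 73 min.

There are 6! = 720 possible orderings.
D → G → C → S → U → R → E: 18+13+12+10+18+14 = 85
D → G → C → S → U → E → R: 18+13+12+10+20+14 = 87
D → G → C → S → R → U → E: 18+13+12+8+18+20 = 89
D → G → C → S → R → E → U: 18+13+12+8+14+20 = 85
D → G → C → S → E → U → R: 18+13+12+22+20+18 = 103
D → G → C → S → E → R → U: 18+13+12+22+14+18 = 97
D → G → C → U → S → R → E: 18+13+22+10+8+14 = 85
D → G → C → U → S → E → R: 18+13+22+10+22+14 = 99
… (712 more)
D → G → C → R → S → U → E: 18+13+4+8+10+20 = 73  ← best
The minimum is 73.
One shortest path: D → G → C → R → S → U → E.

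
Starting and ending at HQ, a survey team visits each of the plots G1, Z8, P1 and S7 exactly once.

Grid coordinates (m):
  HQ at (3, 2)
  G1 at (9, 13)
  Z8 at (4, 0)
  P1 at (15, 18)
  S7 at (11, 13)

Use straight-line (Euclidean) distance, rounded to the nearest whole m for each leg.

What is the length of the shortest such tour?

There are 12 distinct closed tours to check (reversals are equivalent).
HQ - G1 - Z8 - P1 - S7 - HQ: 13+14+21+6+14 = 68
HQ - G1 - Z8 - S7 - P1 - HQ: 13+14+15+6+20 = 68
HQ - G1 - P1 - Z8 - S7 - HQ: 13+8+21+15+14 = 71
HQ - G1 - P1 - S7 - Z8 - HQ: 13+8+6+15+2 = 44
HQ - G1 - S7 - Z8 - P1 - HQ: 13+2+15+21+20 = 71
HQ - G1 - S7 - P1 - Z8 - HQ: 13+2+6+21+2 = 44
HQ - Z8 - G1 - P1 - S7 - HQ: 2+14+8+6+14 = 44
HQ - Z8 - G1 - S7 - P1 - HQ: 2+14+2+6+20 = 44
HQ - Z8 - P1 - G1 - S7 - HQ: 2+21+8+2+14 = 47
HQ - Z8 - S7 - G1 - P1 - HQ: 2+15+2+8+20 = 47
HQ - P1 - G1 - Z8 - S7 - HQ: 20+8+14+15+14 = 71
HQ - P1 - Z8 - G1 - S7 - HQ: 20+21+14+2+14 = 71
The minimum is 44.
One optimal route: HQ → G1 → P1 → S7 → Z8 → HQ (or its reverse).

Minimum total distance: 44 m.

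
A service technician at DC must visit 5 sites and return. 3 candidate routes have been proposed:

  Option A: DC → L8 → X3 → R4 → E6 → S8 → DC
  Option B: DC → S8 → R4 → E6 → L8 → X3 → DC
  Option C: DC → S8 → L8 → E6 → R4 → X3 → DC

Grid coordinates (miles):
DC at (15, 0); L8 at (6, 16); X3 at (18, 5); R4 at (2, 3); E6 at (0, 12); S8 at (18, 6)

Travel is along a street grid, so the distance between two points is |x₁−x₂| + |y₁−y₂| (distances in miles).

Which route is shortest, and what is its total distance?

Shortest is Option C, total 78 miles.

Option A: 25 + 23 + 18 + 11 + 24 + 9 = 110
Option B: 9 + 19 + 11 + 10 + 23 + 8 = 80
Option C: 9 + 22 + 10 + 11 + 18 + 8 = 78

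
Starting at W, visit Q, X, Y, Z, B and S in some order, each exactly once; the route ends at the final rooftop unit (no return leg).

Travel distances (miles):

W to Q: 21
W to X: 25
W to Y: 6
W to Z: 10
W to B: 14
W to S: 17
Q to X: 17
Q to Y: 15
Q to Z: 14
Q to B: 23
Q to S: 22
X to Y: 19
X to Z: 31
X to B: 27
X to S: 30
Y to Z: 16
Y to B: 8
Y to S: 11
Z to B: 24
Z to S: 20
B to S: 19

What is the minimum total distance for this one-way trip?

There are 6! = 720 possible orderings.
W → Q → X → Y → Z → B → S: 21+17+19+16+24+19 = 116
W → Q → X → Y → Z → S → B: 21+17+19+16+20+19 = 112
W → Q → X → Y → B → Z → S: 21+17+19+8+24+20 = 109
W → Q → X → Y → B → S → Z: 21+17+19+8+19+20 = 104
W → Q → X → Y → S → Z → B: 21+17+19+11+20+24 = 112
W → Q → X → Y → S → B → Z: 21+17+19+11+19+24 = 111
W → Q → X → Z → Y → B → S: 21+17+31+16+8+19 = 112
W → Q → X → Z → Y → S → B: 21+17+31+16+11+19 = 115
… (712 more)
W → Y → B → S → Z → Q → X: 6+8+19+20+14+17 = 84  ← best
The minimum is 84.
One shortest path: W → Y → B → S → Z → Q → X.

84 miles — the minimum one-way total.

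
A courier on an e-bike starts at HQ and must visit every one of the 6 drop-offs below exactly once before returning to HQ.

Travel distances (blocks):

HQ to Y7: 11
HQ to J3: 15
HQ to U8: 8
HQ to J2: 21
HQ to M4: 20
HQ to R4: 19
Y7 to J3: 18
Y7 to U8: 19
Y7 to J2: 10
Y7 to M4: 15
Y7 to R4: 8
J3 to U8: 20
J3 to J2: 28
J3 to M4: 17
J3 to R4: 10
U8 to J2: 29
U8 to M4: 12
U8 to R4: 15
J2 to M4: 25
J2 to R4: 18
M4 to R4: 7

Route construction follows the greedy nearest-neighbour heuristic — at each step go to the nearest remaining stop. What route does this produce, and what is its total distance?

Nearest-neighbour total = 88 blocks; route HQ → U8 → M4 → R4 → Y7 → J2 → J3 → HQ.

HQ → [U8:8 / Y7:11 / J3:15 / R4:19 / M4:20 / J2:21] → U8 (8)
U8 → [M4:12 / R4:15 / Y7:19 / J3:20 / J2:29] → M4 (12)
M4 → [R4:7 / Y7:15 / J3:17 / J2:25] → R4 (7)
R4 → [Y7:8 / J3:10 / J2:18] → Y7 (8)
Y7 → [J2:10 / J3:18] → J2 (10)
J2 → [J3:28] → J3 (28)
Return J3→HQ: 15.
Total = 8 + 12 + 7 + 8 + 10 + 28 + 15 = 88.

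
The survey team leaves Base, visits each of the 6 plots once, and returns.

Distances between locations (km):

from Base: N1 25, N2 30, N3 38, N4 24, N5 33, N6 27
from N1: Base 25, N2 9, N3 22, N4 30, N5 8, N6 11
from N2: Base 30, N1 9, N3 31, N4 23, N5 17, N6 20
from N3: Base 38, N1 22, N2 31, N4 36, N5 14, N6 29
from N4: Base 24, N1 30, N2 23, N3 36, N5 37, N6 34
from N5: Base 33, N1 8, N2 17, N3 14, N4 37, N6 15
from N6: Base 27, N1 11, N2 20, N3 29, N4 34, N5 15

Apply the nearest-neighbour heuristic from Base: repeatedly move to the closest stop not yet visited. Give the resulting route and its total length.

134 km along Base → N4 → N2 → N1 → N5 → N3 → N6 → Base.

Base → [N4:24 / N1:25 / N6:27 / N2:30 / N5:33 / N3:38] → N4 (24)
N4 → [N2:23 / N1:30 / N6:34 / N3:36 / N5:37] → N2 (23)
N2 → [N1:9 / N5:17 / N6:20 / N3:31] → N1 (9)
N1 → [N5:8 / N6:11 / N3:22] → N5 (8)
N5 → [N3:14 / N6:15] → N3 (14)
N3 → [N6:29] → N6 (29)
Return N6→Base: 27.
Total = 24 + 23 + 9 + 8 + 14 + 29 + 27 = 134.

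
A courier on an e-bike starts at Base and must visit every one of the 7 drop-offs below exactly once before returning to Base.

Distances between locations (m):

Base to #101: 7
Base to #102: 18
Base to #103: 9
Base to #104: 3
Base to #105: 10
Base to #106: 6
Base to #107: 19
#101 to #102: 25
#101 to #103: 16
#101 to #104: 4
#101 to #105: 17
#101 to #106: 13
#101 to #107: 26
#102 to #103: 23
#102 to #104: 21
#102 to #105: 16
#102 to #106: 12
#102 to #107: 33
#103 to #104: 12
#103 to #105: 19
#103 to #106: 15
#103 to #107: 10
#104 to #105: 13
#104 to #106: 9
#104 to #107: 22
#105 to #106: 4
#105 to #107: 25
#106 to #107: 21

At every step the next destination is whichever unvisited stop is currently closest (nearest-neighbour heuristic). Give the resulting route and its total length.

Base → [#104:3 / #106:6 / #101:7 / #103:9 / #105:10 / #102:18 / #107:19] → #104 (3)
#104 → [#101:4 / #106:9 / #103:12 / #105:13 / #102:21 / #107:22] → #101 (4)
#101 → [#106:13 / #103:16 / #105:17 / #102:25 / #107:26] → #106 (13)
#106 → [#105:4 / #102:12 / #103:15 / #107:21] → #105 (4)
#105 → [#102:16 / #103:19 / #107:25] → #102 (16)
#102 → [#103:23 / #107:33] → #103 (23)
#103 → [#107:10] → #107 (10)
Return #107→Base: 19.
Total = 3 + 4 + 13 + 4 + 16 + 23 + 10 + 19 = 92.

Total distance 92 m via the nearest-neighbour route Base → #104 → #101 → #106 → #105 → #102 → #103 → #107 → Base.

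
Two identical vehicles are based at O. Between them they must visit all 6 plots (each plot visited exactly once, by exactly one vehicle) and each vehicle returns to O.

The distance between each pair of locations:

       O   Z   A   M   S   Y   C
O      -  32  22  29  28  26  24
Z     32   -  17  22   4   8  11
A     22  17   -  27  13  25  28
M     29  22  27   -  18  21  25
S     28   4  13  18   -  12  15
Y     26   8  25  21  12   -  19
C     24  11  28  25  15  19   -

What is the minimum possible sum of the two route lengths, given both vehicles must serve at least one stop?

Minimum combined distance: 145.

Try each way of splitting the stops between the two vehicles (each non-empty) and, for each split, find the best tour for each vehicle:
  {Z} + {A, M, S, Y, C}: 64 + 117 = 181
  {A} + {Z, M, S, Y, C}: 44 + 101 = 145
  {Z, A} + {M, S, Y, C}: 71 + 101 = 172
  {M} + {Z, A, S, Y, C}: 58 + 90 = 148
  {Z, M} + {A, S, Y, C}: 83 + 90 = 173
  {A, M} + {Z, S, Y, C}: 78 + 77 = 155
  … (31 splits in total)
Best: vehicle 1 O → A → O = 44; vehicle 2 O → M → Y → Z → S → C → O = 101; combined 145.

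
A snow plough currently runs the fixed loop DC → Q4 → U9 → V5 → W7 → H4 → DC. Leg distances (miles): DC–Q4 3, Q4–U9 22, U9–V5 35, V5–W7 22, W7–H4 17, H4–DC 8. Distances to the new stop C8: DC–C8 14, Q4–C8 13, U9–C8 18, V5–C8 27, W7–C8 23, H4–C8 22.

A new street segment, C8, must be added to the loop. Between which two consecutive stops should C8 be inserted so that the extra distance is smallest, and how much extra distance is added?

Insertion cost between consecutive stops i–j is d(i,C8) + d(C8,j) − d(i,j):
  between DC and Q4: 14 + 13 − 3 = 24
  between Q4 and U9: 13 + 18 − 22 = 9
  between U9 and V5: 18 + 27 − 35 = 10
  between V5 and W7: 27 + 23 − 22 = 28
  between W7 and H4: 23 + 22 − 17 = 28
  between H4 and DC: 22 + 14 − 8 = 28
Cheapest insertion is between Q4 and U9, adding 9.
New total = 107 + 9 = 116.

+9 miles — insert C8 between Q4 and U9.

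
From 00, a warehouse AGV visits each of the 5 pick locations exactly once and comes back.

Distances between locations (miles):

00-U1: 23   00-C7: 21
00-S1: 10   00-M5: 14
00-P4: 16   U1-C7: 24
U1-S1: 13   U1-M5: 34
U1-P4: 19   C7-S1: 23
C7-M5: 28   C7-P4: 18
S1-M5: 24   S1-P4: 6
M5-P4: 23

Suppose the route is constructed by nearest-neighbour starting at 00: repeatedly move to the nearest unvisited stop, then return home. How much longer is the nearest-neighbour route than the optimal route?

5 miles longer than the optimal tour.

00: S1=10, M5=14, P4=16, C7=21, U1=23 ⇒ S1
S1: P4=6, U1=13, C7=23, M5=24 ⇒ P4
P4: C7=18, U1=19, M5=23 ⇒ C7
C7: U1=24, M5=28 ⇒ U1
U1: M5=34 ⇒ M5
NN route 00 → S1 → P4 → C7 → U1 → M5 → 00 costs 106.
Optimal: 00 → C7 → U1 → S1 → P4 → M5 → 00 costs 101 (by enumerating all 60 distinct tours).
Excess = 106 − 101 = 5.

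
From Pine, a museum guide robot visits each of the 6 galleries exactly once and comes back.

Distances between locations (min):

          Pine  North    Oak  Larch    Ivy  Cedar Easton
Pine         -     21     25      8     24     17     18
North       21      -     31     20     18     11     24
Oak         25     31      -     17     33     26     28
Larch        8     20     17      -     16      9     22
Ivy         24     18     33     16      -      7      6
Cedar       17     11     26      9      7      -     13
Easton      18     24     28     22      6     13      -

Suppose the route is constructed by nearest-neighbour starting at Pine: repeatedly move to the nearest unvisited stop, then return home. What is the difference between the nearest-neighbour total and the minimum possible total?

From Pine: Larch=8, Cedar=17, Easton=18, North=21, Ivy=24, Oak=25 → choose Larch (8).
From Larch: Cedar=9, Ivy=16, Oak=17, North=20, Easton=22 → choose Cedar (9).
From Cedar: Ivy=7, North=11, Easton=13, Oak=26 → choose Ivy (7).
From Ivy: Easton=6, North=18, Oak=33 → choose Easton (6).
From Easton: North=24, Oak=28 → choose North (24).
From North: Oak=31 → choose Oak (31).
NN route Pine → Larch → Cedar → Ivy → Easton → North → Oak → Pine costs 110.
Optimal: Pine → North → Cedar → Ivy → Easton → Oak → Larch → Pine costs 98 (by enumerating all 360 distinct tours).
Excess = 110 − 98 = 12.

Excess over optimum: 12 min.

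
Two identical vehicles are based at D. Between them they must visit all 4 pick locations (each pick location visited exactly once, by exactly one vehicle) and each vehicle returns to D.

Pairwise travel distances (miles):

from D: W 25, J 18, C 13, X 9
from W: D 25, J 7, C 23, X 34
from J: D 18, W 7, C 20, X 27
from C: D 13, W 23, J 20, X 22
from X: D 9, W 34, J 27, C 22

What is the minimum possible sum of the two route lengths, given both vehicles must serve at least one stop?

Minimum combined distance: 79 miles.

Check every non-empty split of the stops between the two vehicles; for each half take its own optimal tour:
  {W} + {J, C, X}: 50 + 69 = 119
  {J} + {W, C, X}: 36 + 79 = 115
  {W, J} + {C, X}: 50 + 44 = 94
  {C} + {W, J, X}: 26 + 68 = 94
  {W, C} + {J, X}: 61 + 54 = 115
  {J, C} + {W, X}: 51 + 68 = 119
  … (7 splits in total)
  {W, J, C} + {X}: 61 + 18 = 79  ← best
Best: vehicle 1 D → J → W → C → D = 61; vehicle 2 D → X → D = 18; combined 79.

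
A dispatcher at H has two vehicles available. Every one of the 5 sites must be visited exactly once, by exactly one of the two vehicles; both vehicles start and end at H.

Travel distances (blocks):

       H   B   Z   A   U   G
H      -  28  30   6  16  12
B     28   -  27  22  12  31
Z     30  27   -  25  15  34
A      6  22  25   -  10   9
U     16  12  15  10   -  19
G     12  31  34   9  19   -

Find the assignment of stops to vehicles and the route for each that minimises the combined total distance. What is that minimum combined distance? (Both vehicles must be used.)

Try each way of splitting the stops between the two vehicles (each non-empty) and, for each split, find the best tour for each vehicle:
  {B} + {Z, A, U, G}: 56 + 76 = 132
  {Z} + {B, A, U, G}: 60 + 71 = 131
  {B, Z} + {A, U, G}: 85 + 47 = 132
  {A} + {B, Z, U, G}: 12 + 100 = 112
  {B, A} + {Z, U, G}: 56 + 76 = 132
  {Z, A} + {B, U, G}: 61 + 71 = 132
  … (15 splits in total)
  {B, Z, A, U} + {G}: 85 + 24 = 109  ← best
Best: vehicle 1 H → Z → B → U → A → H = 85; vehicle 2 H → G → H = 24; combined 109.

Minimum combined distance: 109 blocks.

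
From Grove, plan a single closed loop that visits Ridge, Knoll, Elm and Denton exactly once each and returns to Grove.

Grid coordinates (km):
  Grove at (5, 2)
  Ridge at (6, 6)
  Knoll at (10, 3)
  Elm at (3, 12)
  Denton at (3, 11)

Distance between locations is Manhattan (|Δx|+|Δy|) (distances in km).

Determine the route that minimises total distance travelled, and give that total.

Grove → Ridge → Knoll → Elm → Denton → Grove: 5+7+16+1+11 = 40
Grove → Ridge → Knoll → Denton → Elm → Grove: 5+7+15+1+12 = 40
Grove → Ridge → Elm → Knoll → Denton → Grove: 5+9+16+15+11 = 56
Grove → Ridge → Elm → Denton → Knoll → Grove: 5+9+1+15+6 = 36
Grove → Ridge → Denton → Knoll → Elm → Grove: 5+8+15+16+12 = 56
Grove → Ridge → Denton → Elm → Knoll → Grove: 5+8+1+16+6 = 36
Grove → Knoll → Ridge → Elm → Denton → Grove: 6+7+9+1+11 = 34
Grove → Knoll → Ridge → Denton → Elm → Grove: 6+7+8+1+12 = 34
Grove → Knoll → Elm → Ridge → Denton → Grove: 6+16+9+8+11 = 50
Grove → Knoll → Denton → Ridge → Elm → Grove: 6+15+8+9+12 = 50
Grove → Elm → Ridge → Knoll → Denton → Grove: 12+9+7+15+11 = 54
Grove → Elm → Knoll → Ridge → Denton → Grove: 12+16+7+8+11 = 54
The minimum is 34.
One optimal route: Grove → Knoll → Ridge → Elm → Denton → Grove (or its reverse).

34 km — the shortest possible round trip.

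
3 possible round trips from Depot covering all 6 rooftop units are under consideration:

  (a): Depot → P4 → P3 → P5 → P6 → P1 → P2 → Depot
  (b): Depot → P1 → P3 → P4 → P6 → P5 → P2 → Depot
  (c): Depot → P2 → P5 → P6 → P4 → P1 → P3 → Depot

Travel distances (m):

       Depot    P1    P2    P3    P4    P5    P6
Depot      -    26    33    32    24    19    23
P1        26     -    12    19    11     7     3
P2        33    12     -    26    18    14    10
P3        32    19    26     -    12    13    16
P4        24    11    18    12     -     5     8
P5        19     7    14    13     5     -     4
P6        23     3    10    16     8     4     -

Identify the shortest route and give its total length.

(a): 24 + 12 + 13 + 4 + 3 + 12 + 33 = 101
(b): 26 + 19 + 12 + 8 + 4 + 14 + 33 = 116
(c): 33 + 14 + 4 + 8 + 11 + 19 + 32 = 121

101 m — (a) is the shortest.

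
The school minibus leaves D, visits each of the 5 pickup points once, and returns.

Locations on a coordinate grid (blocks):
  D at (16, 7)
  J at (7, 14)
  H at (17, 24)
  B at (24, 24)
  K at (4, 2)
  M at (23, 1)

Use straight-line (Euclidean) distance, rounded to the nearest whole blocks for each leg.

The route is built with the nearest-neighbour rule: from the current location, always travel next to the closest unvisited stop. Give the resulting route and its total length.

D → [M:9 / J:11 / K:13 / H:17 / B:19] → M (9)
M → [K:19 / J:21 / B:23 / H:24] → K (19)
K → [J:12 / H:26 / B:30] → J (12)
J → [H:14 / B:20] → H (14)
H → [B:7] → B (7)
Return B→D: 19.
Total = 9 + 19 + 12 + 14 + 7 + 19 = 80.

80 blocks along D → M → K → J → H → B → D.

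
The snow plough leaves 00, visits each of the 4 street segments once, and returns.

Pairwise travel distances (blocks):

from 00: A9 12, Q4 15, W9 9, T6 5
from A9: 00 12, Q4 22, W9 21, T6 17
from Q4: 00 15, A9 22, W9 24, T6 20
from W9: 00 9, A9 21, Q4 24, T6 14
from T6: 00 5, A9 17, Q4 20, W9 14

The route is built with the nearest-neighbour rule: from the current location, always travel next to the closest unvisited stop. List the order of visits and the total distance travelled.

00 → [T6:5 / W9:9 / A9:12 / Q4:15] → T6 (5)
T6 → [W9:14 / A9:17 / Q4:20] → W9 (14)
W9 → [A9:21 / Q4:24] → A9 (21)
A9 → [Q4:22] → Q4 (22)
Return Q4→00: 15.
Total = 5 + 14 + 21 + 22 + 15 = 77.

77 blocks along 00 → T6 → W9 → A9 → Q4 → 00.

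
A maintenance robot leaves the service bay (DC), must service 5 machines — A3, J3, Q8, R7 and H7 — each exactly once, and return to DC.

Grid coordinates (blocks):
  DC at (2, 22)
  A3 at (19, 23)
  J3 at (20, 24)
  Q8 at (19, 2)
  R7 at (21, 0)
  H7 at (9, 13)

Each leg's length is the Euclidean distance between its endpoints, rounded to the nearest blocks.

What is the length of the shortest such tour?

Minimum total distance: 71 blocks.

DC → A3 → J3 → Q8 → R7 → H7 → DC: 17+1+22+3+18+11 = 72
DC → A3 → J3 → Q8 → H7 → R7 → DC: 17+1+22+15+18+29 = 102
DC → A3 → J3 → R7 → Q8 → H7 → DC: 17+1+24+3+15+11 = 71
DC → A3 → J3 → R7 → H7 → Q8 → DC: 17+1+24+18+15+26 = 101
DC → A3 → J3 → H7 → Q8 → R7 → DC: 17+1+16+15+3+29 = 81
DC → A3 → J3 → H7 → R7 → Q8 → DC: 17+1+16+18+3+26 = 81
DC → A3 → Q8 → J3 → R7 → H7 → DC: 17+21+22+24+18+11 = 113
DC → A3 → Q8 → J3 → H7 → R7 → DC: 17+21+22+16+18+29 = 123
DC → A3 → Q8 → R7 → J3 → H7 → DC: 17+21+3+24+16+11 = 92
DC → A3 → Q8 → R7 → H7 → J3 → DC: 17+21+3+18+16+18 = 93
DC → A3 → Q8 → H7 → J3 → R7 → DC: 17+21+15+16+24+29 = 122
DC → A3 → Q8 → H7 → R7 → J3 → DC: 17+21+15+18+24+18 = 113
DC → A3 → R7 → J3 → Q8 → H7 → DC: 17+23+24+22+15+11 = 112
DC → A3 → R7 → J3 → H7 → Q8 → DC: 17+23+24+16+15+26 = 121
… (46 more)
The minimum is 71.
One optimal route: DC → A3 → J3 → R7 → Q8 → H7 → DC (or its reverse).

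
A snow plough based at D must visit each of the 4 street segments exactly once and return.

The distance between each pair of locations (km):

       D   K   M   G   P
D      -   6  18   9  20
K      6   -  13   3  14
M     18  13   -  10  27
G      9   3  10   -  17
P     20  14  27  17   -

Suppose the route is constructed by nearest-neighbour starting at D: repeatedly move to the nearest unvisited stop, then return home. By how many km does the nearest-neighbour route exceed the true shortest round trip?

D: K=6, G=9, M=18, P=20 ⇒ K
K: G=3, M=13, P=14 ⇒ G
G: M=10, P=17 ⇒ M
M: P=27 ⇒ P
NN route D → K → G → M → P → D costs 66.
Optimal: D → K → P → G → M → D costs 65 (by enumerating all 12 distinct tours).
Excess = 66 − 65 = 1.

1 km longer than the optimal tour.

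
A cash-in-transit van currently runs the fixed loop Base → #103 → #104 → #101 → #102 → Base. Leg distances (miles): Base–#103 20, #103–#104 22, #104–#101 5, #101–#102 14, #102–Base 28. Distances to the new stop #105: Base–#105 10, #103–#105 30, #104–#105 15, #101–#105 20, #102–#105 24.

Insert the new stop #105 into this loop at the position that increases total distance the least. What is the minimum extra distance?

Insertion cost between consecutive stops i–j is d(i,#105) + d(#105,j) − d(i,j):
  between Base and #103: 10 + 30 − 20 = 20
  between #103 and #104: 30 + 15 − 22 = 23
  between #104 and #101: 15 + 20 − 5 = 30
  between #101 and #102: 20 + 24 − 14 = 30
  between #102 and Base: 24 + 10 − 28 = 6
Cheapest insertion is between #102 and Base, adding 6.
New total = 89 + 6 = 95.

Minimum extra distance: 6 miles, inserting #105 between #102 and Base.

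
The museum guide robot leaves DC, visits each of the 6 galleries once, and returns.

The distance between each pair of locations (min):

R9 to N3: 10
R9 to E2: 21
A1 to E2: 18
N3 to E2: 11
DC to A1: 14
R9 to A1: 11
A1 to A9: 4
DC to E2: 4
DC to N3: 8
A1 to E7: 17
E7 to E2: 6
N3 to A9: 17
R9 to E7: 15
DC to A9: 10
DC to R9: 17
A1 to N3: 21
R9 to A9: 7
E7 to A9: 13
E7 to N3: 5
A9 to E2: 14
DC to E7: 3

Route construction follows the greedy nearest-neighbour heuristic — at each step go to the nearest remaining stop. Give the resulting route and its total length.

From DC: distances to unvisited — E7=3, E2=4, N3=8, A9=10, A1=14, R9=17. Nearest is E7 (3).
From E7: distances to unvisited — N3=5, E2=6, A9=13, R9=15, A1=17. Nearest is N3 (5).
From N3: distances to unvisited — R9=10, E2=11, A9=17, A1=21. Nearest is R9 (10).
From R9: distances to unvisited — A9=7, A1=11, E2=21. Nearest is A9 (7).
From A9: distances to unvisited — A1=4, E2=14. Nearest is A1 (4).
From A1: distances to unvisited — E2=18. Nearest is E2 (18).
Return E2→DC: 4.
Total = 3 + 5 + 10 + 7 + 4 + 18 + 4 = 51.

Total distance 51 min via the nearest-neighbour route DC → E7 → N3 → R9 → A9 → A1 → E2 → DC.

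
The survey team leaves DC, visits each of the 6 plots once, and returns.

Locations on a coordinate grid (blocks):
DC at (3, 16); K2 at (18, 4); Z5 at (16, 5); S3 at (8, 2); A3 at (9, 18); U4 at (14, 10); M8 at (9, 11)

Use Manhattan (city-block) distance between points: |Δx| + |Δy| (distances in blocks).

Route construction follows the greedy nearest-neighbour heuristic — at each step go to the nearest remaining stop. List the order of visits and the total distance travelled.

DC → [A3:8 / M8:11 / U4:17 / S3:19 / Z5:24 / K2:27] → A3 (8)
A3 → [M8:7 / U4:13 / S3:17 / Z5:20 / K2:23] → M8 (7)
M8 → [U4:6 / S3:10 / Z5:13 / K2:16] → U4 (6)
U4 → [Z5:7 / K2:10 / S3:14] → Z5 (7)
Z5 → [K2:3 / S3:11] → K2 (3)
K2 → [S3:12] → S3 (12)
Return S3→DC: 19.
Total = 8 + 7 + 6 + 7 + 3 + 12 + 19 = 62.

Nearest-neighbour total = 62 blocks; route DC → A3 → M8 → U4 → Z5 → K2 → S3 → DC.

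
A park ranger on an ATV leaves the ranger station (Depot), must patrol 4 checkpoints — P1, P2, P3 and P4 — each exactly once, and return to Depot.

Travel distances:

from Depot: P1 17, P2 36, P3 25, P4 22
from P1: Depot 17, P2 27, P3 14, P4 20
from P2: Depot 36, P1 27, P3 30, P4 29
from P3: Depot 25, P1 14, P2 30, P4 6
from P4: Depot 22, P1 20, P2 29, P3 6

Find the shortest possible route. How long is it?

There are 12 distinct closed tours to check (reversals are equivalent).
Depot-P1-P2-P3-P4-Depot: 17+27+30+6+22 = 102
Depot-P1-P2-P4-P3-Depot: 17+27+29+6+25 = 104
Depot-P1-P3-P2-P4-Depot: 17+14+30+29+22 = 112
Depot-P1-P3-P4-P2-Depot: 17+14+6+29+36 = 102
Depot-P1-P4-P2-P3-Depot: 17+20+29+30+25 = 121
Depot-P1-P4-P3-P2-Depot: 17+20+6+30+36 = 109
Depot-P2-P1-P3-P4-Depot: 36+27+14+6+22 = 105
Depot-P2-P1-P4-P3-Depot: 36+27+20+6+25 = 114
Depot-P2-P3-P1-P4-Depot: 36+30+14+20+22 = 122
Depot-P2-P4-P1-P3-Depot: 36+29+20+14+25 = 124
Depot-P3-P1-P2-P4-Depot: 25+14+27+29+22 = 117
Depot-P3-P2-P1-P4-Depot: 25+30+27+20+22 = 124
The minimum is 102.
One optimal route: Depot → P1 → P2 → P3 → P4 → Depot (or its reverse).

102 — the shortest possible round trip.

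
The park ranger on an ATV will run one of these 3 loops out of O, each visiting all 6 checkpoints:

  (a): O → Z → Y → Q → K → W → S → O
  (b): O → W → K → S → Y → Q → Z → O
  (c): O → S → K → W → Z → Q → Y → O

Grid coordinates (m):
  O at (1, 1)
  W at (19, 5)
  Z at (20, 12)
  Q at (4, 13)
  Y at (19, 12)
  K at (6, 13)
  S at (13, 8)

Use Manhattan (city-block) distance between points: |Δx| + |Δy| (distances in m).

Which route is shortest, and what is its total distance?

(a): 30 + 1 + 16 + 2 + 21 + 9 + 19 = 98
(b): 22 + 21 + 12 + 10 + 16 + 17 + 30 = 128
(c): 19 + 12 + 21 + 8 + 17 + 16 + 29 = 122

98 m — (a) is the shortest.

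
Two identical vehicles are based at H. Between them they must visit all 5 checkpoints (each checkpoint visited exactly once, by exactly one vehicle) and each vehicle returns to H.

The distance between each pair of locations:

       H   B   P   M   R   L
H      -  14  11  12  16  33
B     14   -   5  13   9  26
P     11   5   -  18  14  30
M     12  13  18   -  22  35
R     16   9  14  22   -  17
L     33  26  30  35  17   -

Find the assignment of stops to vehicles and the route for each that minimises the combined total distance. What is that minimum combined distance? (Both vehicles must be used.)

Minimum combined distance: 99.

There are 2^4 − 1 = 15 ways to divide the 5 stops into two non-empty groups. For each, the best each vehicle can do is its own shortest tour through its group:
  {B} + {P, M, R, L}: 28 + 89 = 117
  {P} + {B, M, R, L}: 22 + 84 = 106
  {B, P} + {M, R, L}: 30 + 80 = 110
  {M} + {B, P, R, L}: 24 + 75 = 99
  {B, M} + {P, R, L}: 39 + 74 = 113
  {P, M} + {B, R, L}: 41 + 73 = 114
  … (15 splits in total)
Best: vehicle 1 H → M → H = 24; vehicle 2 H → P → B → R → L → H = 75; combined 99.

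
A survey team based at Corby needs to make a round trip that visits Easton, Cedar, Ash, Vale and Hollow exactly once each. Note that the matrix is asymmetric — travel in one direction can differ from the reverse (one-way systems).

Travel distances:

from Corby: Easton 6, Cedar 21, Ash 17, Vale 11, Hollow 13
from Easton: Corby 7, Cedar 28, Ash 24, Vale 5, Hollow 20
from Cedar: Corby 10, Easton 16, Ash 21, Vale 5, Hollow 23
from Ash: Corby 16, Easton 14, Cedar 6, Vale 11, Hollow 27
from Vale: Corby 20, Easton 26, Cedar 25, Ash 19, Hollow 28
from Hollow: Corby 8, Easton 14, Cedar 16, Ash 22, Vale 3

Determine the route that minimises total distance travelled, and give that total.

Shortest round trip = 64.

Corby-Easton-Cedar-Ash-Vale-Hollow-Corby: 6+28+21+11+28+8 = 102
Corby-Easton-Cedar-Ash-Hollow-Vale-Corby: 6+28+21+27+3+20 = 105
Corby-Easton-Cedar-Vale-Ash-Hollow-Corby: 6+28+5+19+27+8 = 93
Corby-Easton-Cedar-Vale-Hollow-Ash-Corby: 6+28+5+28+22+16 = 105
Corby-Easton-Cedar-Hollow-Ash-Vale-Corby: 6+28+23+22+11+20 = 110
Corby-Easton-Cedar-Hollow-Vale-Ash-Corby: 6+28+23+3+19+16 = 95
Corby-Easton-Ash-Cedar-Vale-Hollow-Corby: 6+24+6+5+28+8 = 77
Corby-Easton-Ash-Cedar-Hollow-Vale-Corby: 6+24+6+23+3+20 = 82
Corby-Easton-Ash-Vale-Cedar-Hollow-Corby: 6+24+11+25+23+8 = 97
Corby-Easton-Ash-Vale-Hollow-Cedar-Corby: 6+24+11+28+16+10 = 95
Corby-Easton-Ash-Hollow-Cedar-Vale-Corby: 6+24+27+16+5+20 = 98
Corby-Easton-Ash-Hollow-Vale-Cedar-Corby: 6+24+27+3+25+10 = 95
Corby-Easton-Vale-Cedar-Ash-Hollow-Corby: 6+5+25+21+27+8 = 92
Corby-Easton-Vale-Cedar-Hollow-Ash-Corby: 6+5+25+23+22+16 = 97
… (106 more)
Corby-Easton-Hollow-Vale-Ash-Cedar-Corby: 6+20+3+19+6+10 = 64  ← best
The minimum is 64.
One optimal route: Corby → Easton → Hollow → Vale → Ash → Cedar → Corby.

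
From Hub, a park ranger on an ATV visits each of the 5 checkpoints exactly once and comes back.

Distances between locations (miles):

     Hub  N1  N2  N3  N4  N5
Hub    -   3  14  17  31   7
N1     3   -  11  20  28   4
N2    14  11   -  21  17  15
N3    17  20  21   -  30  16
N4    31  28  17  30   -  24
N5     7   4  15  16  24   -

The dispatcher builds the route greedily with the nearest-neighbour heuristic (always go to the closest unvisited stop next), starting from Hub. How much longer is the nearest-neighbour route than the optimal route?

Excess over optimum: 2 miles.

Hub: N1=3, N5=7, N2=14, N3=17, N4=31 ⇒ N1
N1: N5=4, N2=11, N3=20, N4=28 ⇒ N5
N5: N2=15, N3=16, N4=24 ⇒ N2
N2: N4=17, N3=21 ⇒ N4
N4: N3=30 ⇒ N3
NN route Hub → N1 → N5 → N2 → N4 → N3 → Hub costs 86.
Optimal: Hub → N1 → N2 → N4 → N3 → N5 → Hub costs 84 (by enumerating all 60 distinct tours).
Excess = 86 − 84 = 2.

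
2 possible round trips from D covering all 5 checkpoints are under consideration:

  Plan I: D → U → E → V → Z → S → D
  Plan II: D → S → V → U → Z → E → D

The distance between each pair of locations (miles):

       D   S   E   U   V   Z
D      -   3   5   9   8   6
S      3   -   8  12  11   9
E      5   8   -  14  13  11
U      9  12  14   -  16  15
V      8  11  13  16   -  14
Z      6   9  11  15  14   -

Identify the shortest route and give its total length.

Plan I: 9 + 14 + 13 + 14 + 9 + 3 = 62
Plan II: 3 + 11 + 16 + 15 + 11 + 5 = 61

61 miles — Plan II is the shortest.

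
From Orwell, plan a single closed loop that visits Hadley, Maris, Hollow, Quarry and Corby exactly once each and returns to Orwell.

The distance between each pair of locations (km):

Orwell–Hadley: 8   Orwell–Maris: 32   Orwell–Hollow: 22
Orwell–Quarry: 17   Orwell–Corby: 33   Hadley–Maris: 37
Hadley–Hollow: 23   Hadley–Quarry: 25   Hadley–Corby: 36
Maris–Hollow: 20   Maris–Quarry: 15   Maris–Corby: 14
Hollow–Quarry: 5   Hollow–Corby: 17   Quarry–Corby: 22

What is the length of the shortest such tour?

There are 60 distinct closed tours to check (reversals are equivalent).
Orwell → Hadley → Maris → Hollow → Quarry → Corby → Orwell: 8+37+20+5+22+33 = 125
Orwell → Hadley → Maris → Hollow → Corby → Quarry → Orwell: 8+37+20+17+22+17 = 121
Orwell → Hadley → Maris → Quarry → Hollow → Corby → Orwell: 8+37+15+5+17+33 = 115
Orwell → Hadley → Maris → Quarry → Corby → Hollow → Orwell: 8+37+15+22+17+22 = 121
Orwell → Hadley → Maris → Corby → Hollow → Quarry → Orwell: 8+37+14+17+5+17 = 98
Orwell → Hadley → Maris → Corby → Quarry → Hollow → Orwell: 8+37+14+22+5+22 = 108
Orwell → Hadley → Hollow → Maris → Quarry → Corby → Orwell: 8+23+20+15+22+33 = 121
Orwell → Hadley → Hollow → Maris → Corby → Quarry → Orwell: 8+23+20+14+22+17 = 104
Orwell → Hadley → Hollow → Quarry → Maris → Corby → Orwell: 8+23+5+15+14+33 = 98
Orwell → Hadley → Hollow → Quarry → Corby → Maris → Orwell: 8+23+5+22+14+32 = 104
Orwell → Hadley → Hollow → Corby → Maris → Quarry → Orwell: 8+23+17+14+15+17 = 94
Orwell → Hadley → Hollow → Corby → Quarry → Maris → Orwell: 8+23+17+22+15+32 = 117
Orwell → Hadley → Quarry → Maris → Hollow → Corby → Orwell: 8+25+15+20+17+33 = 118
Orwell → Hadley → Quarry → Maris → Corby → Hollow → Orwell: 8+25+15+14+17+22 = 101
… (46 more)
The minimum is 94.
One optimal route: Orwell → Hadley → Hollow → Corby → Maris → Quarry → Orwell (or its reverse).

Shortest round trip = 94 km.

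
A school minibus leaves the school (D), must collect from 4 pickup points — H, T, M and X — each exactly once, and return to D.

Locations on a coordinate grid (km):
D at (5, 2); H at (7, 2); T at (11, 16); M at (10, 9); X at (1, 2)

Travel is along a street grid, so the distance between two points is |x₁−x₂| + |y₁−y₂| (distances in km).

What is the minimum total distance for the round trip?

D - H - T - M - X - D: 2+18+8+16+4 = 48
D - H - T - X - M - D: 2+18+24+16+12 = 72
D - H - M - T - X - D: 2+10+8+24+4 = 48
D - H - M - X - T - D: 2+10+16+24+20 = 72
D - H - X - T - M - D: 2+6+24+8+12 = 52
D - H - X - M - T - D: 2+6+16+8+20 = 52
D - T - H - M - X - D: 20+18+10+16+4 = 68
D - T - H - X - M - D: 20+18+6+16+12 = 72
D - T - M - H - X - D: 20+8+10+6+4 = 48
D - T - X - H - M - D: 20+24+6+10+12 = 72
D - M - H - T - X - D: 12+10+18+24+4 = 68
D - M - T - H - X - D: 12+8+18+6+4 = 48
The minimum is 48.
One optimal route: D → H → T → M → X → D (or its reverse).

Shortest round trip = 48 km.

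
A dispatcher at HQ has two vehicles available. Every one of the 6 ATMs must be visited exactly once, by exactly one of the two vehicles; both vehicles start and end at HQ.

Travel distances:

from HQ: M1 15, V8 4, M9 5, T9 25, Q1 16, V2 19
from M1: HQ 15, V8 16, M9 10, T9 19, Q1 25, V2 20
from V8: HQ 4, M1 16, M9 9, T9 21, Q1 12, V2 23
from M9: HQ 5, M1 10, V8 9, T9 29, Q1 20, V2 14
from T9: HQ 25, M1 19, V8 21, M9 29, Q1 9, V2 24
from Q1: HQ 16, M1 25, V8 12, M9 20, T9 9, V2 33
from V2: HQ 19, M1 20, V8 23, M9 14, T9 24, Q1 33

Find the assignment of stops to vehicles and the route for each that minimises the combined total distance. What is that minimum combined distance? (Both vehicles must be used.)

91 — the smallest possible combined total.

Try each way of splitting the stops between the two vehicles (each non-empty) and, for each split, find the best tour for each vehicle:
  {M1} + {V8, M9, T9, Q1, V2}: 30 + 68 = 98
  {V8} + {M1, M9, T9, Q1, V2}: 8 + 83 = 91
  {M1, V8} + {M9, T9, Q1, V2}: 35 + 68 = 103
  {M9} + {M1, V8, T9, Q1, V2}: 10 + 83 = 93
  {M1, M9} + {V8, T9, Q1, V2}: 30 + 68 = 98
  {V8, M9} + {M1, T9, Q1, V2}: 18 + 83 = 101
  … (31 splits in total)
Best: vehicle 1 HQ → V8 → HQ = 8; vehicle 2 HQ → M9 → V2 → M1 → T9 → Q1 → HQ = 83; combined 91.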